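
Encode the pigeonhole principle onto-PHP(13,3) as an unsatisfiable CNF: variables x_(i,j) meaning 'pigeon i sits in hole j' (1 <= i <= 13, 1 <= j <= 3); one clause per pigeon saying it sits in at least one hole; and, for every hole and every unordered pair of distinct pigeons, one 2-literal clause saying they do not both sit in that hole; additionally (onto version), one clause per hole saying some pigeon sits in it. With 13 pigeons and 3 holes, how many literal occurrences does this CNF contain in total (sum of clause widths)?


onto-PHP(13,3): 13 pigeons, 3 holes, 13*3 = 39 variables.
- pigeon clauses: one per pigeon -> 13 clauses of width 3 -> 39 literals
- hole clauses: 3 holes * C(13,2) = 3 * 78 -> 234 clauses of width 2 -> 468 literals
- onto clauses: one per hole -> 3 clauses of width 13 -> 39 literals
Total literal occurrences = 39 + 468 + 39 = 546

546


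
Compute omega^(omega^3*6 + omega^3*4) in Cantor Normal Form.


omega^(omega^3*6 + omega^3*4):
Both terms of the exponent have the same exponent 3, so they merge: omega^3*6 + omega^3*4 = omega^3*(6+4) = omega^3*10.
omega raised to a CNF ordinal is a single CNF term: Result = omega^(omega^3*10)

omega^(omega^3*10)


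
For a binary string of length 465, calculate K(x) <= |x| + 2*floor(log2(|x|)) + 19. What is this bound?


floor(log2(465)) = 8
2 * 8 = 16
K(x) <= 465 + 16 + 19 = 500

500


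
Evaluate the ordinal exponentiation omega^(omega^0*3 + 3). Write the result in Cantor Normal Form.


omega^(omega^0*3 + 3):
omega^0 = 1, so the exponent is 3 + 3 = 6 (finite ordinal addition).
Result = omega^6, already a single CNF term.

omega^6


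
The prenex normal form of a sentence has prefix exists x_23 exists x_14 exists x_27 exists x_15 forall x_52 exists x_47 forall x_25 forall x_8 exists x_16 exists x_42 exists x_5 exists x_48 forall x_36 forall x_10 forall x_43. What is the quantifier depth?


Quantifier prefix has 15 quantifier symbols.
Quantifier depth = 15

15


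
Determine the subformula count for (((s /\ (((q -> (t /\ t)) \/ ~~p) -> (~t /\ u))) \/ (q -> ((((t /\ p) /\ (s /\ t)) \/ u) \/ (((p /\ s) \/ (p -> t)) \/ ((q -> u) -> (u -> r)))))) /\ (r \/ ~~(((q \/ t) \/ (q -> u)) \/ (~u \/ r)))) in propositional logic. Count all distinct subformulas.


Formula: (((s /\ (((q -> (t /\ t)) \/ ~~p) -> (~t /\ u))) \/ (q -> ((((t /\ p) /\ (s /\ t)) \/ u) \/ (((p /\ s) \/ (p -> t)) \/ ((q -> u) -> (u -> r)))))) /\ (r \/ ~~(((q \/ t) \/ (q -> u)) \/ (~u \/ r))))
Subformulas found:
  1. r
  2. p
  3. q
  4. u
  5. s
  6. t
  7. ~t
  8. ~p
  9. ~u
  10. ~~p
  11. (q \/ t)
  12. (q -> u)
  13. (s /\ t)
  14. (p /\ s)
  15. (t /\ t)
  16. (p -> t)
  17. (u -> r)
  18. (t /\ p)
  19. (~u \/ r)
  20. (~t /\ u)
  21. (q -> (t /\ t))
  22. ((q -> u) -> (u -> r))
  23. ((p /\ s) \/ (p -> t))
  24. ((t /\ p) /\ (s /\ t))
  25. ((q \/ t) \/ (q -> u))
  26. ((q -> (t /\ t)) \/ ~~p)
  27. (((t /\ p) /\ (s /\ t)) \/ u)
  28. (((q \/ t) \/ (q -> u)) \/ (~u \/ r))
  29. ~(((q \/ t) \/ (q -> u)) \/ (~u \/ r))
  30. ~~(((q \/ t) \/ (q -> u)) \/ (~u \/ r))
  31. (((q -> (t /\ t)) \/ ~~p) -> (~t /\ u))
  32. (s /\ (((q -> (t /\ t)) \/ ~~p) -> (~t /\ u)))
  33. (r \/ ~~(((q \/ t) \/ (q -> u)) \/ (~u \/ r)))
  34. (((p /\ s) \/ (p -> t)) \/ ((q -> u) -> (u -> r)))
  35. ((((t /\ p) /\ (s /\ t)) \/ u) \/ (((p /\ s) \/ (p -> t)) \/ ((q -> u) -> (u -> r))))
  36. (q -> ((((t /\ p) /\ (s /\ t)) \/ u) \/ (((p /\ s) \/ (p -> t)) \/ ((q -> u) -> (u -> r)))))
  37. ((s /\ (((q -> (t /\ t)) \/ ~~p) -> (~t /\ u))) \/ (q -> ((((t /\ p) /\ (s /\ t)) \/ u) \/ (((p /\ s) \/ (p -> t)) \/ ((q -> u) -> (u -> r))))))
  38. (((s /\ (((q -> (t /\ t)) \/ ~~p) -> (~t /\ u))) \/ (q -> ((((t /\ p) /\ (s /\ t)) \/ u) \/ (((p /\ s) \/ (p -> t)) \/ ((q -> u) -> (u -> r)))))) /\ (r \/ ~~(((q \/ t) \/ (q -> u)) \/ (~u \/ r))))
Total distinct subformulas = 38

38


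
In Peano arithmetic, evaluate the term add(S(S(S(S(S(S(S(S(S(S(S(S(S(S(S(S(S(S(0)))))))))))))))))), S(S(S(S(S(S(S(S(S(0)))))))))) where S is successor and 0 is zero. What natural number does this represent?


add(S^18(0), S^9(0)):
S^18(0) = 18
S^9(0) = 9
18 + 9 = 27

27


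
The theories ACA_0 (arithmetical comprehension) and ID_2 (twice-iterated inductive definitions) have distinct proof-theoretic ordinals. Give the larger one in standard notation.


Proof-theoretic ordinal of ACA_0 (arithmetical comprehension): epsilon_0
Proof-theoretic ordinal of ID_2 (twice-iterated inductive definitions): psi_0(epsilon_{Omega_2+1})
Comparing: epsilon_0 < psi_0(epsilon_{Omega_2+1}).
The larger ordinal is psi_0(epsilon_{Omega_2+1}) (from ID_2 (twice-iterated inductive definitions)).

psi_0(epsilon_{Omega_2+1})


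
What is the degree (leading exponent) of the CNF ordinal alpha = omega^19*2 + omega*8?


CNF: omega^19*2 + omega*8
The leading term is omega^19*2, which has exponent 19.

19


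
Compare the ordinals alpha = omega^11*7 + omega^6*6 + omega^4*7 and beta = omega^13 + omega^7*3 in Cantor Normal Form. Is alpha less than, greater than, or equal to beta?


Compare term by term from highest exponent:
alpha = omega^11*7 + omega^6*6 + omega^4*7
beta = omega^13 + omega^7*3
Term 1: alpha has omega^11*7, beta has omega^13*1
Term 2: alpha has omega^6*6, beta has omega^7*3
Term 3: alpha has omega^4*7, beta has omega^0*0
Result: alpha < beta

alpha < beta


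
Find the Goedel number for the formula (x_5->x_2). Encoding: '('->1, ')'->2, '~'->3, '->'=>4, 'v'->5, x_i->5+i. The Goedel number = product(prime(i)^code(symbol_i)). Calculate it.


Formula: (x_5->x_2)
Symbol codes: [1, 10, 4, 7, 2]
Primes: [2, 3, 5, 7, 11]
p_1^1 = 2^1 = 2
p_2^10 = 3^10 = 59049
p_3^4 = 5^4 = 625
p_4^7 = 7^7 = 823543
p_5^2 = 11^2 = 121
Product = 7355195329308750

7355195329308750


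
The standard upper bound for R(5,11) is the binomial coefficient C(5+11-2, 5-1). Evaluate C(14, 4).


R(5,11) <= C(5+11-2, 5-1) = C(14, 4)
C(14, 4) = 14! / (4! * 10!)
= 1001

1001


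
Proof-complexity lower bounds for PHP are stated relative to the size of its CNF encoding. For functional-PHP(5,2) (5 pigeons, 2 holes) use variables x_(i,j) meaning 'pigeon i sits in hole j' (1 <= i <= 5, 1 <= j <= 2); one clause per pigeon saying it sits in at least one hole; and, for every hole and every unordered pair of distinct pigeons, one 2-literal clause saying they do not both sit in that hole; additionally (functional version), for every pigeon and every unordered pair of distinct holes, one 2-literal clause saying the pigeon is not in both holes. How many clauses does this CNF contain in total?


functional-PHP(5,2): 5 pigeons, 2 holes, 5*2 = 10 variables.
- pigeon clauses: one per pigeon -> 5 clauses
- hole clauses: 2 holes * C(5,2) = 2 * 10 -> 20 clauses
- functional clauses: 5 pigeons * C(2,2) = 5 * 1 -> 5 clauses
Total clauses = 5 + 20 + 5 = 30

30


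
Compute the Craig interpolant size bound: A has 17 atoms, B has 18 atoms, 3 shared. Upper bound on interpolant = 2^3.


Shared atoms = 3
Craig interpolant size bound = 2^3
= 8

8


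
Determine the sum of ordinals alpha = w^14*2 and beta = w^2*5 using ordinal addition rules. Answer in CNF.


Ordinal addition w^14*2 + w^2*5:
Leading exponent of alpha (14) > leading exponent of beta (2).
Since alpha's term has higher exponent than beta's leading term,
the sum is simply alpha followed by beta.
Result = w^14*2 + w^2*5

w^14*2 + w^2*5


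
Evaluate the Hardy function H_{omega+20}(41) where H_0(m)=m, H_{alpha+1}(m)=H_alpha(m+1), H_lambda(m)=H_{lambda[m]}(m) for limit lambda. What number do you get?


H_{omega+20}(41):
Unwind the 20 successor steps: H_{omega+20}(41) = H_omega(41+20) = H_omega(61).
H_omega(m) = H_m(m) = m + m = 2m.
Result = 2 * 61 = 122

122


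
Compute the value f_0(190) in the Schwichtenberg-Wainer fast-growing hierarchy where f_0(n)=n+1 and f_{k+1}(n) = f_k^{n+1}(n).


f_0(190) = 190 + 1 = 191

191


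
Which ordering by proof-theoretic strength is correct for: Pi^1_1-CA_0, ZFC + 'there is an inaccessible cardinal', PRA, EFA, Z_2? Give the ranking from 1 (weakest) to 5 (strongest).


Ordering by consistency strength:
1. EFA
2. PRA
3. Pi^1_1-CA_0
4. Z_2
5. ZFC + 'there is an inaccessible cardinal'


Pi^1_1-CA_0=3, ZFC + 'there is an inaccessible cardinal'=5, PRA=2, EFA=1, Z_2=4


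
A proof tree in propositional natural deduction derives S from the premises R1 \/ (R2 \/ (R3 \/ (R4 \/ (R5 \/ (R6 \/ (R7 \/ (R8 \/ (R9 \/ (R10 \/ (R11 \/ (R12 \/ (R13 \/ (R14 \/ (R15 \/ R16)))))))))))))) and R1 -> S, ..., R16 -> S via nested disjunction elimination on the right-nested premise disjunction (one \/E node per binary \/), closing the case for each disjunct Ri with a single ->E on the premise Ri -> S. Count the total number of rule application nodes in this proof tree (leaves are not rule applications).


The premise R1 \/ (R2 \/ (R3 \/ (R4 \/ (R5 \/ (R6 \/ (R7 \/ (R8 \/ (R9 \/ (R10 \/ (R11 \/ (R12 \/ (R13 \/ (R14 \/ (R15 \/ R16)))))))))))))) contains 16 disjuncts, hence 15 binary \/ connectives.
- Each binary \/ is eliminated once: 15 \/E nodes.
- Each of the 16 cases Ri derives S by one ->E with Ri -> S: 16 ->E nodes.
Total = 15 + 16 = 31

31


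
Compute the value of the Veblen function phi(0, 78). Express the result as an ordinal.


phi(0, 78):
phi(0, beta) = omega^beta by definition.
phi(0, 78) = omega^78

omega^78


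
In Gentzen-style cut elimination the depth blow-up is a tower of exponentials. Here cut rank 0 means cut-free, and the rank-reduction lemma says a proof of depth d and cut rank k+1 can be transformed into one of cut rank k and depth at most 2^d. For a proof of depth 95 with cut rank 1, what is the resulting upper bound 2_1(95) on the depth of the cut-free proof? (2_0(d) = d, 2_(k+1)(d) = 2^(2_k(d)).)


Each rank reduction sends depth d to at most 2^d; cut rank r needs r reductions.
2_0(95) = 95
2_1(95) = 2^95 = 39614081257132168796771975168
Cut-free depth bound = 39614081257132168796771975168

39614081257132168796771975168


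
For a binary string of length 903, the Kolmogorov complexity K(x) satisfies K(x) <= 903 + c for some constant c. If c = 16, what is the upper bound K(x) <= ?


K(x) <= |x| + c = 903 + 16 = 919

919


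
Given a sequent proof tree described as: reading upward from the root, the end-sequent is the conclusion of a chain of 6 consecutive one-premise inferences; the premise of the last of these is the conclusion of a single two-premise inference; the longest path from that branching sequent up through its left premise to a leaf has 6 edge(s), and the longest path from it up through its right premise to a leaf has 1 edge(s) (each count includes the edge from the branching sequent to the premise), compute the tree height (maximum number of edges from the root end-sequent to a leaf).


Longest path through the left premise: 6 edges (measured from the branching sequent)
Longest path through the right premise: 1 edges
Height of the subtree rooted at the branching sequent: max(6, 1) = 6
The branching sequent sits 6 edges above the root (the chain of one-premise inferences), so height = 6 + 6 = 12

12


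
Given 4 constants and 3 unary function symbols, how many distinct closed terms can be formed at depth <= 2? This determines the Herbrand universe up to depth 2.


Herbrand terms by depth:
Depth 0: 4 constants
Depth 1: 12 new terms (running total: 16)
Depth 2: 36 new terms (running total: 52)
Total distinct ground terms = 52

52


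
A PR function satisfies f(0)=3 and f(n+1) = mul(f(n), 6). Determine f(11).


f(0) = 3
f(1) = mul(f(0), 6) = mul(3, 6) = 18
f(2) = mul(f(1), 6) = mul(18, 6) = 108
f(3) = mul(f(2), 6) = mul(108, 6) = 648
f(4) = mul(f(3), 6) = mul(648, 6) = 3888
f(5) = mul(f(4), 6) = mul(3888, 6) = 23328
f(6) = mul(f(5), 6) = mul(23328, 6) = 139968
f(7) = mul(f(6), 6) = mul(139968, 6) = 839808
f(8) = mul(f(7), 6) = mul(839808, 6) = 5038848
f(9) = mul(f(8), 6) = mul(5038848, 6) = 30233088
f(10) = mul(f(9), 6) = mul(30233088, 6) = 181398528
f(11) = mul(f(10), 6) = mul(181398528, 6) = 1088391168


1088391168


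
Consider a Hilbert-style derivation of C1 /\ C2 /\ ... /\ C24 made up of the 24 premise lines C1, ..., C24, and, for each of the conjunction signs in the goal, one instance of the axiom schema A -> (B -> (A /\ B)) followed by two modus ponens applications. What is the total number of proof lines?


Conjoining 24 premises:
- 24 premise lines
- the goal has 23 conjunction signs; each costs 1 axiom instance + 2 MP = 3 lines: 3 * 23 = 69
Total = 24 + 69 = 93 lines.

93


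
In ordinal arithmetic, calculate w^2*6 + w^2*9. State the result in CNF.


Ordinal addition w^2*6 + w^2*9:
Both terms have the same exponent 2.
w^e*c + w^e*d = w^e*(c+d).
Result = w^2*(6+9) = w^2*15

w^2*15


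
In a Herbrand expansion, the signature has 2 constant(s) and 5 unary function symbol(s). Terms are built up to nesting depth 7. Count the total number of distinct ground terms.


Herbrand terms by depth:
Depth 0: 2 constants
Depth 1: 10 new terms (running total: 12)
Depth 2: 50 new terms (running total: 62)
Depth 3: 250 new terms (running total: 312)
Depth 4: 1250 new terms (running total: 1562)
Depth 5: 6250 new terms (running total: 7812)
Depth 6: 31250 new terms (running total: 39062)
Depth 7: 156250 new terms (running total: 195312)
Total distinct ground terms = 195312

195312


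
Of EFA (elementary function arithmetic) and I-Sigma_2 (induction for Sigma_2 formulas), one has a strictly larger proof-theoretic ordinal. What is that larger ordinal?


Proof-theoretic ordinal of EFA (elementary function arithmetic): omega^3
Proof-theoretic ordinal of I-Sigma_2 (induction for Sigma_2 formulas): omega^(omega^omega)
Comparing: omega^3 < omega^(omega^omega).
The larger ordinal is omega^(omega^omega) (from I-Sigma_2 (induction for Sigma_2 formulas)).

omega^(omega^omega)


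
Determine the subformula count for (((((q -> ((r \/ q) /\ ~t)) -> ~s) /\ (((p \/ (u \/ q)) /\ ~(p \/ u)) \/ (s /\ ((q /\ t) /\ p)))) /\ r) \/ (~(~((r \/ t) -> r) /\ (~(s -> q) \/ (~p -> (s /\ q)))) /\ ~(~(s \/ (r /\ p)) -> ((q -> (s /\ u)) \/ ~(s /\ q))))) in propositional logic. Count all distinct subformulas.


Formula: (((((q -> ((r \/ q) /\ ~t)) -> ~s) /\ (((p \/ (u \/ q)) /\ ~(p \/ u)) \/ (s /\ ((q /\ t) /\ p)))) /\ r) \/ (~(~((r \/ t) -> r) /\ (~(s -> q) \/ (~p -> (s /\ q)))) /\ ~(~(s \/ (r /\ p)) -> ((q -> (s /\ u)) \/ ~(s /\ q)))))
Subformulas found:
  1. r
  2. p
  3. q
  4. u
  5. s
  6. t
  7. ~t
  8. ~p
  9. ~s
  10. (s /\ u)
  11. (r /\ p)
  12. (q /\ t)
  13. (r \/ t)
  14. (s /\ q)
  15. (r \/ q)
  16. (s -> q)
  17. (p \/ u)
  18. (u \/ q)
  19. ~(p \/ u)
  20. ~(s /\ q)
  21. ~(s -> q)
  22. (q -> (s /\ u))
  23. (p \/ (u \/ q))
  24. ((q /\ t) /\ p)
  25. (s \/ (r /\ p))
  26. ((r \/ t) -> r)
  27. (~p -> (s /\ q))
  28. ~(s \/ (r /\ p))
  29. ~((r \/ t) -> r)
  30. ((r \/ q) /\ ~t)
  31. (s /\ ((q /\ t) /\ p))
  32. (q -> ((r \/ q) /\ ~t))
  33. ((q -> (s /\ u)) \/ ~(s /\ q))
  34. ((p \/ (u \/ q)) /\ ~(p \/ u))
  35. (~(s -> q) \/ (~p -> (s /\ q)))
  36. ((q -> ((r \/ q) /\ ~t)) -> ~s)
  37. (~(s \/ (r /\ p)) -> ((q -> (s /\ u)) \/ ~(s /\ q)))
  38. (~((r \/ t) -> r) /\ (~(s -> q) \/ (~p -> (s /\ q))))
  39. ~(~(s \/ (r /\ p)) -> ((q -> (s /\ u)) \/ ~(s /\ q)))
  40. ~(~((r \/ t) -> r) /\ (~(s -> q) \/ (~p -> (s /\ q))))
  41. (((p \/ (u \/ q)) /\ ~(p \/ u)) \/ (s /\ ((q /\ t) /\ p)))
  42. (((q -> ((r \/ q) /\ ~t)) -> ~s) /\ (((p \/ (u \/ q)) /\ ~(p \/ u)) \/ (s /\ ((q /\ t) /\ p))))
  43. ((((q -> ((r \/ q) /\ ~t)) -> ~s) /\ (((p \/ (u \/ q)) /\ ~(p \/ u)) \/ (s /\ ((q /\ t) /\ p)))) /\ r)
  44. (~(~((r \/ t) -> r) /\ (~(s -> q) \/ (~p -> (s /\ q)))) /\ ~(~(s \/ (r /\ p)) -> ((q -> (s /\ u)) \/ ~(s /\ q))))
  45. (((((q -> ((r \/ q) /\ ~t)) -> ~s) /\ (((p \/ (u \/ q)) /\ ~(p \/ u)) \/ (s /\ ((q /\ t) /\ p)))) /\ r) \/ (~(~((r \/ t) -> r) /\ (~(s -> q) \/ (~p -> (s /\ q)))) /\ ~(~(s \/ (r /\ p)) -> ((q -> (s /\ u)) \/ ~(s /\ q)))))
Total distinct subformulas = 45

45


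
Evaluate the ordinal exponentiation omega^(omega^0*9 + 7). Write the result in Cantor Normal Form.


omega^(omega^0*9 + 7):
omega^0 = 1, so the exponent is 9 + 7 = 16 (finite ordinal addition).
Result = omega^16, already a single CNF term.

omega^16


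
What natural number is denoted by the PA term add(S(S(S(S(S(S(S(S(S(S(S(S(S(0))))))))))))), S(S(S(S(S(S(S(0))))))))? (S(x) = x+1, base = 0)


add(S^13(0), S^7(0)):
S^13(0) = 13
S^7(0) = 7
13 + 7 = 20

20


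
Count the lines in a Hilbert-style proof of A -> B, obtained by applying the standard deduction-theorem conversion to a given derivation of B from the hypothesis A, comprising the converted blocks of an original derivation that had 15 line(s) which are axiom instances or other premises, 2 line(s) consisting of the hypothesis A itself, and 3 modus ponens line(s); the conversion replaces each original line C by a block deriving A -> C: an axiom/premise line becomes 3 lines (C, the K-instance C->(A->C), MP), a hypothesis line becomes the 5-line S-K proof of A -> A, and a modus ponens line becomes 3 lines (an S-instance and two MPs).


Deduction-theorem conversion, block by block:
- 15 axiom/premise lines -> 3 lines each = 45
- 2 hypothesis lines -> 5 lines each (identity proof A->A) = 10
- 3 MP lines -> 3 lines each (S-instance, MP, MP) = 9
Total = 45 + 10 + 9 = 64 lines.

64


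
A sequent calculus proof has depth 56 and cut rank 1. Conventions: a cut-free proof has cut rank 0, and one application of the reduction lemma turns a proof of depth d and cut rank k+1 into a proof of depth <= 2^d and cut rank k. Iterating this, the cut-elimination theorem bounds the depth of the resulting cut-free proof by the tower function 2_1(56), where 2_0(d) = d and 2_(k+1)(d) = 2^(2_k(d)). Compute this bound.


Each rank reduction sends depth d to at most 2^d; cut rank r needs r reductions.
2_0(56) = 56
2_1(56) = 2^56 = 72057594037927936
Cut-free depth bound = 72057594037927936

72057594037927936


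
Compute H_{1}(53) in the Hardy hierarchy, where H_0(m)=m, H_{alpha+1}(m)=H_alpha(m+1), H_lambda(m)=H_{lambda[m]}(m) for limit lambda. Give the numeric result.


H_1(53):
For finite ordinals k, H_k(n) = n + k (each successor step adds 1).
H_1(53) = 53 + 1 = 54

54


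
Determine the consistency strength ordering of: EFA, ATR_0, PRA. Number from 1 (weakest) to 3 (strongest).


Ordering by consistency strength:
1. EFA
2. PRA
3. ATR_0


EFA=1, ATR_0=3, PRA=2


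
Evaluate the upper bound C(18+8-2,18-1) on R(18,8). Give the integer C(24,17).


R(18,8) <= C(18+8-2, 18-1) = C(24, 17)
C(24, 17) = 24! / (17! * 7!)
= 346104

346104


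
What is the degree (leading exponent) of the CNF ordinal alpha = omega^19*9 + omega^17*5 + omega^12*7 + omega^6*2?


CNF: omega^19*9 + omega^17*5 + omega^12*7 + omega^6*2
The leading term is omega^19*9, which has exponent 19.

19


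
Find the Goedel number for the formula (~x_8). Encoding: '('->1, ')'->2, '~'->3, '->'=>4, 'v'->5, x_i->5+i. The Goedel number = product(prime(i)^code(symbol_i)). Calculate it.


Formula: (~x_8)
Symbol codes: [1, 3, 13, 2]
Primes: [2, 3, 5, 7]
p_1^1 = 2^1 = 2
p_2^3 = 3^3 = 27
p_3^13 = 5^13 = 1220703125
p_4^2 = 7^2 = 49
Product = 3229980468750

3229980468750


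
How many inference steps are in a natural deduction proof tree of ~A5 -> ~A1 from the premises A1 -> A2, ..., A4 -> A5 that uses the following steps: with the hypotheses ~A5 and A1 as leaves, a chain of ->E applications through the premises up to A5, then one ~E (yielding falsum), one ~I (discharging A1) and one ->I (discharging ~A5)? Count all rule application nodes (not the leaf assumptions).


From hypothesis A1, 4 ->E steps along the 4 premises yield A5.
~E with hypothesis ~A5 gives falsum (1 node); ~I discharging A1 gives ~A1 (1 node); ->I discharging ~A5 gives the goal (1 node).
Total = 4 + 3 = 7 inference nodes.

7


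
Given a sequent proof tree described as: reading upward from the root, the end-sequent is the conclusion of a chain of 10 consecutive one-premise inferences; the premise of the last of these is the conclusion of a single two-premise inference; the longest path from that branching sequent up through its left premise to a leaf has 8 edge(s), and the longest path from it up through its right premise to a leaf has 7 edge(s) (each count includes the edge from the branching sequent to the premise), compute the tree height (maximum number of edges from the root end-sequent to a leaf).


Longest path through the left premise: 8 edges (measured from the branching sequent)
Longest path through the right premise: 7 edges
Height of the subtree rooted at the branching sequent: max(8, 7) = 8
The branching sequent sits 10 edges above the root (the chain of one-premise inferences), so height = 8 + 10 = 18

18


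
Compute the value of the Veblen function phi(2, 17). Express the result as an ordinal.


phi(2, 17):
phi(2, beta) = zeta_beta (the beta-th zeta number, fixed point of epsilon).
phi(2, 17) = zeta_17

zeta_17


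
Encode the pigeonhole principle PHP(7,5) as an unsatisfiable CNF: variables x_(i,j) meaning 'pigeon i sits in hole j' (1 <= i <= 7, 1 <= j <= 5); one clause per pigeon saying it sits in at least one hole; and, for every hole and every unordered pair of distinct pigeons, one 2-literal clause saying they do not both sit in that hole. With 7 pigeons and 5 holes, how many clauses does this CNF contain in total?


PHP(7,5): 7 pigeons, 5 holes, 7*5 = 35 variables.
- pigeon clauses: one per pigeon -> 7 clauses
- hole clauses: 5 holes * C(7,2) = 5 * 21 -> 105 clauses
Total clauses = 7 + 105 = 112

112


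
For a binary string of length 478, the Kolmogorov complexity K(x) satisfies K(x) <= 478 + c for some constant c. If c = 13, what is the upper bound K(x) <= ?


K(x) <= |x| + c = 478 + 13 = 491

491


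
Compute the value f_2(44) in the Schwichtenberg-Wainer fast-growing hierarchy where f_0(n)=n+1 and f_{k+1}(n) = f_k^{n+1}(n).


f_2(44) = f_1^45(44)
f_1(m) = 2m + 1.
Iterating: f_1^k(n) = 2^k*(n+1) - 1.
f_2(44) = 2^45*(44+1) - 1 = 35184372088832*45 - 1 = 1583296743997439

1583296743997439


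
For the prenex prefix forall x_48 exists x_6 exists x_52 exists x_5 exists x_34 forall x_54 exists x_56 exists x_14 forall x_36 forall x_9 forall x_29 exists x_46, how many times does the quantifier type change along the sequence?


Walk the prefix and count type changes:
  position 1: forall -> exists <-- alternation
  position 2: exists -> exists
  position 3: exists -> exists
  position 4: exists -> exists
  position 5: exists -> forall <-- alternation
  position 6: forall -> exists <-- alternation
  position 7: exists -> exists
  position 8: exists -> forall <-- alternation
  position 9: forall -> forall
  position 10: forall -> forall
  position 11: forall -> exists <-- alternation
Total alternations = 5

5


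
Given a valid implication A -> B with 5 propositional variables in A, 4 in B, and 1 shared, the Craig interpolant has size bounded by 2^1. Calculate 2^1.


Shared atoms = 1
Craig interpolant size bound = 2^1
= 2

2


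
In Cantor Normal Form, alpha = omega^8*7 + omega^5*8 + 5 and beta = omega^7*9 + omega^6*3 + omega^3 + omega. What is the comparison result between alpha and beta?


Compare term by term from highest exponent:
alpha = omega^8*7 + omega^5*8 + 5
beta = omega^7*9 + omega^6*3 + omega^3 + omega
Term 1: alpha has omega^8*7, beta has omega^7*9
Term 2: alpha has omega^5*8, beta has omega^6*3
Term 3: alpha has omega^0*5, beta has omega^3*1
Term 4: alpha has omega^0*0, beta has omega^1*1
Result: alpha > beta

alpha > beta


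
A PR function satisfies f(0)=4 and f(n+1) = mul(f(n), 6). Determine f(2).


f(0) = 4
f(1) = mul(f(0), 6) = mul(4, 6) = 24
f(2) = mul(f(1), 6) = mul(24, 6) = 144


144


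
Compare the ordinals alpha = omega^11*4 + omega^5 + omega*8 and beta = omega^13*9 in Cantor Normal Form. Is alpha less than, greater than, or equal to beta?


Compare term by term from highest exponent:
alpha = omega^11*4 + omega^5 + omega*8
beta = omega^13*9
Term 1: alpha has omega^11*4, beta has omega^13*9
Term 2: alpha has omega^5*1, beta has omega^0*0
Term 3: alpha has omega^1*8, beta has omega^0*0
Result: alpha < beta

alpha < beta


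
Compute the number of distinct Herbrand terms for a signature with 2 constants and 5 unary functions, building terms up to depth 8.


Herbrand terms by depth:
Depth 0: 2 constants
Depth 1: 10 new terms (running total: 12)
Depth 2: 50 new terms (running total: 62)
Depth 3: 250 new terms (running total: 312)
Depth 4: 1250 new terms (running total: 1562)
Depth 5: 6250 new terms (running total: 7812)
Depth 6: 31250 new terms (running total: 39062)
Depth 7: 156250 new terms (running total: 195312)
Depth 8: 781250 new terms (running total: 976562)
Total distinct ground terms = 976562

976562


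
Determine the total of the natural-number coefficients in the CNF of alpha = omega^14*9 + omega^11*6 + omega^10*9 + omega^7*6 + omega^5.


CNF: omega^14*9 + omega^11*6 + omega^10*9 + omega^7*6 + omega^5
Coefficients: 9 + 6 + 9 + 6 + 1 = 31

31


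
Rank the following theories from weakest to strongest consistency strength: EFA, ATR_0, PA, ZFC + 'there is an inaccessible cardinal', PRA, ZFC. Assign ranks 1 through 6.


Ordering by consistency strength:
1. EFA
2. PRA
3. PA
4. ATR_0
5. ZFC
6. ZFC + 'there is an inaccessible cardinal'


EFA=1, ATR_0=4, PA=3, ZFC + 'there is an inaccessible cardinal'=6, PRA=2, ZFC=5


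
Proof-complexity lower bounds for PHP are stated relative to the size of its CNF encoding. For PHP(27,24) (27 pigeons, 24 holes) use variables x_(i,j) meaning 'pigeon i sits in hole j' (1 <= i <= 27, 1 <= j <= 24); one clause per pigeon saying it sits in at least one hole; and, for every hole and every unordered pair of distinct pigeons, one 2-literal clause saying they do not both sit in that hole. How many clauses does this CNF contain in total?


PHP(27,24): 27 pigeons, 24 holes, 27*24 = 648 variables.
- pigeon clauses: one per pigeon -> 27 clauses
- hole clauses: 24 holes * C(27,2) = 24 * 351 -> 8424 clauses
Total clauses = 27 + 8424 = 8451

8451


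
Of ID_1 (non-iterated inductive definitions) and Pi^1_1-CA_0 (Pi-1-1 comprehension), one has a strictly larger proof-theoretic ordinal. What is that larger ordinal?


Proof-theoretic ordinal of ID_1 (non-iterated inductive definitions): psi_0(epsilon_{Omega+1})
Proof-theoretic ordinal of Pi^1_1-CA_0 (Pi-1-1 comprehension): psi_0(Omega_omega)
Comparing: psi_0(epsilon_{Omega+1}) < psi_0(Omega_omega).
The larger ordinal is psi_0(Omega_omega) (from Pi^1_1-CA_0 (Pi-1-1 comprehension)).

psi_0(Omega_omega)


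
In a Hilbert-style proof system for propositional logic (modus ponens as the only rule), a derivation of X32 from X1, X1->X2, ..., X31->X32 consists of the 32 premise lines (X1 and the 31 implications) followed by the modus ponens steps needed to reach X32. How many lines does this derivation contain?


We have 32 premise lines: X1 and 31 implications.
Each implication is detached once by MP, giving 31 MP lines.
32 premise lines + 31 MP lines = 63 total lines.

63


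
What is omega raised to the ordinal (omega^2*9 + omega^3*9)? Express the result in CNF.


omega^(omega^2*9 + omega^3*9):
In ordinal addition a term is absorbed by a following term of strictly larger exponent: 2 < 3, so omega^2*9 + omega^3*9 = omega^3*9.
omega raised to a CNF ordinal is a single CNF term: Result = omega^(omega^3*9)

omega^(omega^3*9)


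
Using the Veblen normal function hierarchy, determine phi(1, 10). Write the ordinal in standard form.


phi(1, 10):
phi(1, beta) = epsilon_beta (the beta-th epsilon number).
phi(1, 10) = epsilon_10

epsilon_10


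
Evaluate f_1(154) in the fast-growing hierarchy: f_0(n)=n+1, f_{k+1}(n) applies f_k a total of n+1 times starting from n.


f_1(154) = f_0^155(154)
f_0 adds 1 each time, applied 155 times.
f_1(154) = 154 + 155 = 309

309


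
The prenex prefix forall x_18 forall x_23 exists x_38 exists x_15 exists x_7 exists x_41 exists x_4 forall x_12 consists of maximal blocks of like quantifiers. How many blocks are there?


Alternations = 2.
Blocks = alternations + 1 = 3

3


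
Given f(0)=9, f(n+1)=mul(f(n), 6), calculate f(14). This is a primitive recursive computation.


f(0) = 9
f(1) = mul(f(0), 6) = mul(9, 6) = 54
f(2) = mul(f(1), 6) = mul(54, 6) = 324
f(3) = mul(f(2), 6) = mul(324, 6) = 1944
f(4) = mul(f(3), 6) = mul(1944, 6) = 11664
f(5) = mul(f(4), 6) = mul(11664, 6) = 69984
f(6) = mul(f(5), 6) = mul(69984, 6) = 419904
f(7) = mul(f(6), 6) = mul(419904, 6) = 2519424
f(8) = mul(f(7), 6) = mul(2519424, 6) = 15116544
f(9) = mul(f(8), 6) = mul(15116544, 6) = 90699264
f(10) = mul(f(9), 6) = mul(90699264, 6) = 544195584
f(11) = mul(f(10), 6) = mul(544195584, 6) = 3265173504
f(12) = mul(f(11), 6) = mul(3265173504, 6) = 19591041024
f(13) = mul(f(12), 6) = mul(19591041024, 6) = 117546246144
f(14) = mul(f(13), 6) = mul(117546246144, 6) = 705277476864


705277476864


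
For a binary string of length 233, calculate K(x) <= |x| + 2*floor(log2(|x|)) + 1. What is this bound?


floor(log2(233)) = 7
2 * 7 = 14
K(x) <= 233 + 14 + 1 = 248

248


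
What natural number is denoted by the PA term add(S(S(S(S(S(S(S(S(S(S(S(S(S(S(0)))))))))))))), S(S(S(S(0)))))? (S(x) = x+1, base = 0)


add(S^14(0), S^4(0)):
S^14(0) = 14
S^4(0) = 4
14 + 4 = 18

18


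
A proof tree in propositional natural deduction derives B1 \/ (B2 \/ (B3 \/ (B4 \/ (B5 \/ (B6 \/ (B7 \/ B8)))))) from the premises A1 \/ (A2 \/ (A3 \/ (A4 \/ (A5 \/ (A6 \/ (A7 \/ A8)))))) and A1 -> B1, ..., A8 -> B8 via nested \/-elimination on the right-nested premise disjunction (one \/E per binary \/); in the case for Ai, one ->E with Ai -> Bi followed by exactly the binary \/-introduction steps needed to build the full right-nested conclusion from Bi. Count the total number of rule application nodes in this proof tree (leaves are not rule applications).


Constructive dilemma with 8 branches, all disjunctions right-nested:
- \/E: the premise has 7 binary \/, each eliminated once: 7 nodes.
- ->E: one per case (Ai with Ai -> Bi gives Bi): 8 nodes.
- \/I: in case i < n, Bi needs 1 step to form Bi \/ (B(i+1) \/ ...) and then i-1 steps to prepend B(i-1), ..., B1, i.e. i steps; in case i = n, B8 needs 7 prepend steps.
  \/I total = (1 + 2 + ... + 7) + 7 = 28 + 7 = 35 nodes.
Total = 7 + 8 + 35 = 50

50


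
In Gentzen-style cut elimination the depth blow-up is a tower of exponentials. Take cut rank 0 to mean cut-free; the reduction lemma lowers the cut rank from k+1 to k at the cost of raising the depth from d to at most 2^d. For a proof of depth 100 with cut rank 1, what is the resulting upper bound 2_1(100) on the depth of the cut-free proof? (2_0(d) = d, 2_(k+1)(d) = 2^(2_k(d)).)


Each rank reduction sends depth d to at most 2^d; cut rank r needs r reductions.
2_0(100) = 100
2_1(100) = 2^100 = 1267650600228229401496703205376
Cut-free depth bound = 1267650600228229401496703205376

1267650600228229401496703205376


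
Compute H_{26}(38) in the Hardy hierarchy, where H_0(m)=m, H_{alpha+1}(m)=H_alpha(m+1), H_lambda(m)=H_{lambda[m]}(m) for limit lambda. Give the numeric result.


H_26(38):
For finite ordinals k, H_k(n) = n + k (each successor step adds 1).
H_26(38) = 38 + 26 = 64

64


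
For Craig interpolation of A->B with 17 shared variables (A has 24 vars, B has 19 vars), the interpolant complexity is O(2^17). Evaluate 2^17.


Shared atoms = 17
Craig interpolant size bound = 2^17
= 131072

131072


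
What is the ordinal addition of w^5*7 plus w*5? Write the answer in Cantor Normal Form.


Ordinal addition w^5*7 + w*5:
Leading exponent of alpha (5) > leading exponent of beta (1).
Since alpha's term has higher exponent than beta's leading term,
the sum is simply alpha followed by beta.
Result = w^5*7 + w*5

w^5*7 + w*5


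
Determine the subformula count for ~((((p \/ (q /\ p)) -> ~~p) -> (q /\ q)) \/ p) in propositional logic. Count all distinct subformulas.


Formula: ~((((p \/ (q /\ p)) -> ~~p) -> (q /\ q)) \/ p)
Subformulas found:
  1. q
  2. p
  3. ~p
  4. ~~p
  5. (q /\ p)
  6. (q /\ q)
  7. (p \/ (q /\ p))
  8. ((p \/ (q /\ p)) -> ~~p)
  9. (((p \/ (q /\ p)) -> ~~p) -> (q /\ q))
  10. ((((p \/ (q /\ p)) -> ~~p) -> (q /\ q)) \/ p)
  11. ~((((p \/ (q /\ p)) -> ~~p) -> (q /\ q)) \/ p)
Total distinct subformulas = 11

11


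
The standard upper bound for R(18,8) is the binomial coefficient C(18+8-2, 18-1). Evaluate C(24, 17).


R(18,8) <= C(18+8-2, 18-1) = C(24, 17)
C(24, 17) = 24! / (17! * 7!)
= 346104

346104


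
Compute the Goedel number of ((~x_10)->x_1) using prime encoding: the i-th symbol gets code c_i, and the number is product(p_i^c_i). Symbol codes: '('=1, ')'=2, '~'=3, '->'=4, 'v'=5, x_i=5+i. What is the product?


Formula: ((~x_10)->x_1)
Symbol codes: [1, 1, 3, 15, 2, 4, 6, 2]
Primes: [2, 3, 5, 7, 11, 13, 17, 19]
p_1^1 = 2^1 = 2
p_2^1 = 3^1 = 3
p_3^3 = 5^3 = 125
p_4^15 = 7^15 = 4747561509943
p_5^2 = 11^2 = 121
p_6^4 = 13^4 = 28561
p_7^6 = 17^6 = 24137569
p_8^2 = 19^2 = 361
Product = 107223844147408185374628886685250

107223844147408185374628886685250


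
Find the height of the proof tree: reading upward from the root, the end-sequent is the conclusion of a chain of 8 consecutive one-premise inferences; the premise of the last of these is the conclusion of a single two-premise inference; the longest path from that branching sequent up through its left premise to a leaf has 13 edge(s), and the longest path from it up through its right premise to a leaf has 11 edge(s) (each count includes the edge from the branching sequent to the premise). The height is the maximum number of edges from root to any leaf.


Longest path through the left premise: 13 edges (measured from the branching sequent)
Longest path through the right premise: 11 edges
Height of the subtree rooted at the branching sequent: max(13, 11) = 13
The branching sequent sits 8 edges above the root (the chain of one-premise inferences), so height = 13 + 8 = 21

21


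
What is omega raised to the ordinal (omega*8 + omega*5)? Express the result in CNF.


omega^(omega*8 + omega*5):
Both terms of the exponent have the same exponent 1, so they merge: omega*8 + omega*5 = omega*(8+5) = omega*13.
omega raised to a CNF ordinal is a single CNF term: Result = omega^(omega*13)

omega^(omega*13)


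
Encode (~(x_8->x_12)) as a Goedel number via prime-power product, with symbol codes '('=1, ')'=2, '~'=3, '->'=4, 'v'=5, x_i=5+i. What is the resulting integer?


Formula: (~(x_8->x_12))
Symbol codes: [1, 3, 1, 13, 4, 17, 2, 2]
Primes: [2, 3, 5, 7, 11, 13, 17, 19]
p_1^1 = 2^1 = 2
p_2^3 = 3^3 = 27
p_3^1 = 5^1 = 5
p_4^13 = 7^13 = 96889010407
p_5^4 = 11^4 = 14641
p_6^17 = 13^17 = 8650415919381337933
p_7^2 = 17^2 = 289
p_8^2 = 19^2 = 361
Product = 345661538695862276883215915678460649101930

345661538695862276883215915678460649101930


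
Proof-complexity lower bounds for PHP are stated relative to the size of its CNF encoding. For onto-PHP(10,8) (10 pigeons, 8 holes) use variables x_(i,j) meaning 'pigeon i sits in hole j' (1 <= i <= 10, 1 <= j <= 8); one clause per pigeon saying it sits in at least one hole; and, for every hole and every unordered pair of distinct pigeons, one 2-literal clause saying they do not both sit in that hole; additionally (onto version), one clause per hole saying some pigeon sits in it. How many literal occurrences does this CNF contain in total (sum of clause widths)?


onto-PHP(10,8): 10 pigeons, 8 holes, 10*8 = 80 variables.
- pigeon clauses: one per pigeon -> 10 clauses of width 8 -> 80 literals
- hole clauses: 8 holes * C(10,2) = 8 * 45 -> 360 clauses of width 2 -> 720 literals
- onto clauses: one per hole -> 8 clauses of width 10 -> 80 literals
Total literal occurrences = 80 + 720 + 80 = 880

880


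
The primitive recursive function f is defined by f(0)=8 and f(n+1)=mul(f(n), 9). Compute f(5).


f(0) = 8
f(1) = mul(f(0), 9) = mul(8, 9) = 72
f(2) = mul(f(1), 9) = mul(72, 9) = 648
f(3) = mul(f(2), 9) = mul(648, 9) = 5832
f(4) = mul(f(3), 9) = mul(5832, 9) = 52488
f(5) = mul(f(4), 9) = mul(52488, 9) = 472392


472392


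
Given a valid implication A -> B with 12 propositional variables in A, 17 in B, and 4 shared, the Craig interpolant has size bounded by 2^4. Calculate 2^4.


Shared atoms = 4
Craig interpolant size bound = 2^4
= 16

16


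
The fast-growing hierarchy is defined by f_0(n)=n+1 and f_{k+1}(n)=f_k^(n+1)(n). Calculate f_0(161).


f_0(161) = 161 + 1 = 162

162


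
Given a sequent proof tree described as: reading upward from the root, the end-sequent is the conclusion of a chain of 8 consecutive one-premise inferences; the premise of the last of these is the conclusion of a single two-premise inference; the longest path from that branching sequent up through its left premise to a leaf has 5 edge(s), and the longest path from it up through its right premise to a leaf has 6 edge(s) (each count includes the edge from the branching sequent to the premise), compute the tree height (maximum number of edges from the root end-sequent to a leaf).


Longest path through the left premise: 5 edges (measured from the branching sequent)
Longest path through the right premise: 6 edges
Height of the subtree rooted at the branching sequent: max(5, 6) = 6
The branching sequent sits 8 edges above the root (the chain of one-premise inferences), so height = 6 + 8 = 14

14


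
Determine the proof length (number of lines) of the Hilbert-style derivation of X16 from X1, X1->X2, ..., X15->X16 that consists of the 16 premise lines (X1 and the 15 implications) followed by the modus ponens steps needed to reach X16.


We have 16 premise lines: X1 and 15 implications.
Each implication is detached once by MP, giving 15 MP lines.
16 premise lines + 15 MP lines = 31 total lines.

31


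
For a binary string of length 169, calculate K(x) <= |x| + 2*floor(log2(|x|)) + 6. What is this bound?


floor(log2(169)) = 7
2 * 7 = 14
K(x) <= 169 + 14 + 6 = 189

189


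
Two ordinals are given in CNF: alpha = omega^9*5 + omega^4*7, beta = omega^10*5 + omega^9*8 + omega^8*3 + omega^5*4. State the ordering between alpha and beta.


Compare term by term from highest exponent:
alpha = omega^9*5 + omega^4*7
beta = omega^10*5 + omega^9*8 + omega^8*3 + omega^5*4
Term 1: alpha has omega^9*5, beta has omega^10*5
Term 2: alpha has omega^4*7, beta has omega^9*8
Term 3: alpha has omega^0*0, beta has omega^8*3
Term 4: alpha has omega^0*0, beta has omega^5*4
Result: alpha < beta

alpha < beta


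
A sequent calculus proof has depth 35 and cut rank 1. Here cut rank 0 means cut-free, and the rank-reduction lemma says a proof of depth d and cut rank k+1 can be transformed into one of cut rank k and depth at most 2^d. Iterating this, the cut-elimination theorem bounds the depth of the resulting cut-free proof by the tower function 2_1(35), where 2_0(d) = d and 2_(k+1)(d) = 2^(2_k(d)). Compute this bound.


Each rank reduction sends depth d to at most 2^d; cut rank r needs r reductions.
2_0(35) = 35
2_1(35) = 2^35 = 34359738368
Cut-free depth bound = 34359738368

34359738368


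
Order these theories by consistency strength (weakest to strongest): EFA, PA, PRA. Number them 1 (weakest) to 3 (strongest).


Ordering by consistency strength:
1. EFA
2. PRA
3. PA


EFA=1, PA=3, PRA=2


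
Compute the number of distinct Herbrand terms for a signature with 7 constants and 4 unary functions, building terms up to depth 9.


Herbrand terms by depth:
Depth 0: 7 constants
Depth 1: 28 new terms (running total: 35)
Depth 2: 112 new terms (running total: 147)
Depth 3: 448 new terms (running total: 595)
Depth 4: 1792 new terms (running total: 2387)
Depth 5: 7168 new terms (running total: 9555)
Depth 6: 28672 new terms (running total: 38227)
Depth 7: 114688 new terms (running total: 152915)
Depth 8: 458752 new terms (running total: 611667)
Depth 9: 1835008 new terms (running total: 2446675)
Total distinct ground terms = 2446675

2446675


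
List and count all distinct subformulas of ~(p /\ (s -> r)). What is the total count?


Formula: ~(p /\ (s -> r))
Subformulas found:
  1. p
  2. s
  3. r
  4. (s -> r)
  5. (p /\ (s -> r))
  6. ~(p /\ (s -> r))
Total distinct subformulas = 6

6
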